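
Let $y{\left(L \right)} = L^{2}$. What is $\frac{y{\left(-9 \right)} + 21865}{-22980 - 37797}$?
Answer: $- \frac{21946}{60777} \approx -0.36109$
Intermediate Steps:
$\frac{y{\left(-9 \right)} + 21865}{-22980 - 37797} = \frac{\left(-9\right)^{2} + 21865}{-22980 - 37797} = \frac{81 + 21865}{-60777} = 21946 \left(- \frac{1}{60777}\right) = - \frac{21946}{60777}$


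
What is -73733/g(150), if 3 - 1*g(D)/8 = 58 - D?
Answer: -73733/760 ≈ -97.017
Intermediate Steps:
g(D) = -440 + 8*D (g(D) = 24 - 8*(58 - D) = 24 + (-464 + 8*D) = -440 + 8*D)
-73733/g(150) = -73733/(-440 + 8*150) = -73733/(-440 + 1200) = -73733/760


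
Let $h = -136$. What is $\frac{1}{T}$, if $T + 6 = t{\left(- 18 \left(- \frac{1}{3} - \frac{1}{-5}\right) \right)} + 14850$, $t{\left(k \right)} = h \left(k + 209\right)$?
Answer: $- \frac{5}{69532} \approx -7.1909 \cdot 10^{-5}$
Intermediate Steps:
$t{\left(k \right)} = -28424 - 136 k$ ($t{\left(k \right)} = - 136 \left(k + 209\right) = - 136 \left(209 + k\right) = -28424 - 136 k$)
$T = - \frac{69532}{5}$ ($T = -6 + \left(\left(-28424 - 136 \left(- 18 \left(- \frac{1}{3} - \frac{1}{-5}\right)\right)\right) + 14850\right) = -6 + \left(\left(-28424 - 136 \left(- 18 \left(\left(-1\right) \frac{1}{3} - - \frac{1}{5}\right)\right)\right) + 14850\right) = -6 + \left(\left(-28424 - 136 \left(- 18 \left(- \frac{1}{3} + \frac{1}{5}\right)\right)\right) + 14850\right) = -6 + \left(\left(-28424 - 136 \left(\left(-18\right) \left(- \frac{2}{15}\right)\right)\right) + 14850\right) = -6 + \left(\left(-28424 - \frac{1632}{5}\right) + 14850\right) = -6 + \left(- \frac{143752}{5} + 14850\right) = -6 - \frac{69502}{5} = - \frac{69532}{5} \approx -13906.0$)
$\frac{1}{T} = \frac{1}{- \frac{69532}{5}} = - \frac{5}{69532}$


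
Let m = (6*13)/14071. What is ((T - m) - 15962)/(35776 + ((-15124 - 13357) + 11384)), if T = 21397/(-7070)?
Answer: -1588232833787/1858223717630 ≈ -0.85470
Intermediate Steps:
T = -21397/7070 (T = 21397*(-1/7070) = -21397/7070 ≈ -3.0265)
m = 78/14071 (m = 78*(1/14071) = 78/14071 ≈ 0.0055433)
((T - m) - 15962)/(35776 + ((-15124 - 13357) + 11384)) = ((-21397/7070 - 1*78/14071) - 15962)/(35776 + ((-15124 - 13357) + 11384)) = ((-21397/7070 - 78/14071) - 15962)/(35776 + (-28481 + 11384)) = (-301628647/99481970 - 15962)/(35776 - 17097) = -1588232833787/99481970/18679 = -1588232833787/99481970*1/18679 = -1588232833787/1858223717630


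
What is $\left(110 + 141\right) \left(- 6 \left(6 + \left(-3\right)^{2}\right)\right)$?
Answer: $-22590$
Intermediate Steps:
$\left(110 + 141\right) \left(- 6 \left(6 + \left(-3\right)^{2}\right)\right) = 251 \left(- 6 \left(6 + 9\right)\right) = 251 \left(\left(-6\right) 15\right) = 251 \left(-90\right) = -22590$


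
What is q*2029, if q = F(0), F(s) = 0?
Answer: 0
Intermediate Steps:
q = 0
q*2029 = 0*2029 = 0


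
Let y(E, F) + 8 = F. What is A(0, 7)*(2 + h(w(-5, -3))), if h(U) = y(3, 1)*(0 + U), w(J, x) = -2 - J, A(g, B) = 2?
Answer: -38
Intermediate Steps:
y(E, F) = -8 + F
h(U) = -7*U (h(U) = (-8 + 1)*(0 + U) = -7*U)
A(0, 7)*(2 + h(w(-5, -3))) = 2*(2 - 7*(-2 - 1*(-5))) = 2*(2 - 7*(-2 + 5)) = 2*(2 - 7*3) = 2*(2 - 21) = 2*(-19) = -38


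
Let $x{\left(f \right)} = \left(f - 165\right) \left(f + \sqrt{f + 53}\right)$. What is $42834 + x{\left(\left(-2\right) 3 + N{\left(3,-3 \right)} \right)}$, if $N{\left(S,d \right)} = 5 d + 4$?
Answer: $44836$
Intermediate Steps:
$N{\left(S,d \right)} = 4 + 5 d$
$x{\left(f \right)} = \left(-165 + f\right) \left(f + \sqrt{53 + f}\right)$
$42834 + x{\left(\left(-2\right) 3 + N{\left(3,-3 \right)} \right)} = 42834 + \left(\left(\left(-2\right) 3 + \left(4 + 5 \left(-3\right)\right)\right)^{2} - 165 \left(\left(-2\right) 3 + \left(4 + 5 \left(-3\right)\right)\right) - 165 \sqrt{53 + \left(\left(-2\right) 3 + \left(4 + 5 \left(-3\right)\right)\right)} + \left(\left(-2\right) 3 + \left(4 + 5 \left(-3\right)\right)\right) \sqrt{53 + \left(\left(-2\right) 3 + \left(4 + 5 \left(-3\right)\right)\right)}\right) = 42834 + \left(\left(-6 + \left(4 - 15\right)\right)^{2} - 165 \left(-6 + \left(4 - 15\right)\right) - 165 \sqrt{53 + \left(-6 + \left(4 - 15\right)\right)} + \left(-6 + \left(4 - 15\right)\right) \sqrt{53 + \left(-6 + \left(4 - 15\right)\right)}\right) = 42834 + \left(\left(-6 - 11\right)^{2} - 165 \left(-6 - 11\right) - 165 \sqrt{53 - 17} + \left(-6 - 11\right) \sqrt{53 - 17}\right) = 42834 - \left(-2805 - 289 + 182 \sqrt{53 - 17}\right) = 42834 + \left(289 + 2805 - 165 \sqrt{36} - 17 \sqrt{36}\right) = 42834 + \left(289 + 2805 - 990 - 102\right) = 42834 + 2002 = 44836$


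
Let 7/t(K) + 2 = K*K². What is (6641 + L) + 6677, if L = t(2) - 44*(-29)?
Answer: 87571/6 ≈ 14595.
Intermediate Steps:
t(K) = 7/(-2 + K³) (t(K) = 7/(-2 + K*K²) = 7/(-2 + K³))
L = 7663/6 (L = 7/(-2 + 2³) - 44*(-29) = 7/(-2 + 8) + 1276 = 7/6 + 1276 = 7663/6 ≈ 1277.2)
(6641 + L) + 6677 = (6641 + 7663/6) + 6677 = 47509/6 + 6677 = 87571/6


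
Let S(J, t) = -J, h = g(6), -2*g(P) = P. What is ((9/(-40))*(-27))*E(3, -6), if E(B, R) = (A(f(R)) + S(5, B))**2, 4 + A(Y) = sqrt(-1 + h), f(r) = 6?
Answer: 18711/40 - 2187*I/10 ≈ 467.77 - 218.7*I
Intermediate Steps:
g(P) = -P/2
h = -3 (h = -1/2*6 = -3)
A(Y) = -4 + 2*I (A(Y) = -4 + sqrt(-1 - 3) = -4 + sqrt(-4) = -4 + 2*I)
E(B, R) = (-9 + 2*I)**2 (E(B, R) = ((-4 + 2*I) - 1*5)**2 = ((-4 + 2*I) - 5)**2 = (-9 + 2*I)**2)
((9/(-40))*(-27))*E(3, -6) = ((9/(-40))*(-27))*(77 - 36*I) = ((9*(-1/40))*(-27))*(77 - 36*I) = (-9/40*(-27))*(77 - 36*I) = 243*(77 - 36*I)/40 = 18711/40 - 2187*I/10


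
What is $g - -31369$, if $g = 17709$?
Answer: $49078$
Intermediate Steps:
$g - -31369 = 17709 - -31369 = 17709 + 31369 = 49078$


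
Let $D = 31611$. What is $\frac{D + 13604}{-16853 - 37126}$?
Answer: $- \frac{45215}{53979} \approx -0.83764$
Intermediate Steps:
$\frac{D + 13604}{-16853 - 37126} = \frac{31611 + 13604}{-16853 - 37126} = \frac{45215}{-53979} = 45215 \left(- \frac{1}{53979}\right) = - \frac{45215}{53979}$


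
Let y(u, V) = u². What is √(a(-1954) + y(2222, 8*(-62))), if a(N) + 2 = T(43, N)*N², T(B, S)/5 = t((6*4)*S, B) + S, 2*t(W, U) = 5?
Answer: 2*I*√9312582397 ≈ 1.93e+5*I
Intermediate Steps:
t(W, U) = 5/2 (t(W, U) = (½)*5 = 5/2)
T(B, S) = 25/2 + 5*S (T(B, S) = 5*(5/2 + S) = 25/2 + 5*S)
a(N) = -2 + N²*(25/2 + 5*N) (a(N) = -2 + (25/2 + 5*N)*N² = -2 + N²*(25/2 + 5*N))
√(a(-1954) + y(2222, 8*(-62))) = √((-2 + (-1954)²*(25/2 + 5*(-1954))) + 2222²) = √((-2 + 3818116*(25/2 - 9770)) + 4937284) = √((-2 + 3818116*(-19515/2)) + 4937284) = √((-2 - 37255266870) + 4937284) = √(-37255266872 + 4937284) = √(-37250329588) = 2*I*√9312582397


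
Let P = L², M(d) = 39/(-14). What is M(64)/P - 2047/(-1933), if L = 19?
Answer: 10270151/9769382 ≈ 1.0513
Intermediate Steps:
M(d) = -39/14 (M(d) = 39*(-1/14) = -39/14)
P = 361 (P = 19² = 361)
M(64)/P - 2047/(-1933) = -39/14/361 - 2047/(-1933) = -39/14*1/361 - 2047*(-1/1933) = -39/5054 + 2047/1933 = 10270151/9769382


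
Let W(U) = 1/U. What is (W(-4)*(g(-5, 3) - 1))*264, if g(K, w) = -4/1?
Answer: 330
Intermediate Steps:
g(K, w) = -4 (g(K, w) = -4*1 = -4)
(W(-4)*(g(-5, 3) - 1))*264 = ((-4 - 1)/(-4))*264 = -¼*(-5)*264 = (5/4)*264 = 330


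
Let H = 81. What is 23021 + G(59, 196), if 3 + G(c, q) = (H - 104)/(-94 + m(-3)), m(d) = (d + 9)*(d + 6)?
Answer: 1749391/76 ≈ 23018.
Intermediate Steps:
m(d) = (6 + d)*(9 + d) (m(d) = (9 + d)*(6 + d) = (6 + d)*(9 + d))
G(c, q) = -205/76 (G(c, q) = -3 + (81 - 104)/(-94 + (54 + (-3)**2 + 15*(-3))) = -3 - 23/(-94 + (54 + 9 - 45)) = -3 - 23/(-94 + 18) = -3 - 23/(-76) = -3 - 23*(-1/76) = -3 + 23/76 = -205/76)
23021 + G(59, 196) = 23021 - 205/76 = 1749391/76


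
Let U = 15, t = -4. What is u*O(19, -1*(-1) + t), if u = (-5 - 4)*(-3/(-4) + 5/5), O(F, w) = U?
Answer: -945/4 ≈ -236.25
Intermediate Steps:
O(F, w) = 15
u = -63/4 (u = -9*(-3*(-¼) + 5*(⅕)) = -9*(¾ + 1) = -9*7/4 = -63/4 ≈ -15.750)
u*O(19, -1*(-1) + t) = -63/4*15 = -945/4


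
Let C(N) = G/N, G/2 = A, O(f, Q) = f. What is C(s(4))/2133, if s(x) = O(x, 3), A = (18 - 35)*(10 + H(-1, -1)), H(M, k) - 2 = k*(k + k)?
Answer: -119/2133 ≈ -0.055790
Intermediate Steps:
H(M, k) = 2 + 2*k² (H(M, k) = 2 + k*(k + k) = 2 + k*(2*k) = 2 + 2*k²)
A = -238 (A = (18 - 35)*(10 + (2 + 2*(-1)²)) = -17*(10 + (2 + 2*1)) = -17*(10 + (2 + 2)) = -17*(10 + 4) = -17*14 = -238)
s(x) = x
G = -476 (G = 2*(-238) = -476)
C(N) = -476/N
C(s(4))/2133 = -476/4/2133 = -476*¼*(1/2133) = -119*1/2133 = -119/2133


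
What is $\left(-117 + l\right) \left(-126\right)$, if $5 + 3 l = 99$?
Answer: $10794$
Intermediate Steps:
$l = \frac{94}{3}$ ($l = - \frac{5}{3} + \frac{1}{3} \cdot 99 = - \frac{5}{3} + 33 = \frac{94}{3} \approx 31.333$)
$\left(-117 + l\right) \left(-126\right) = \left(-117 + \frac{94}{3}\right) \left(-126\right) = \left(- \frac{257}{3}\right) \left(-126\right) = 10794$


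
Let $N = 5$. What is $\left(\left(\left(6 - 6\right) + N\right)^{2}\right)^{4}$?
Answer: $390625$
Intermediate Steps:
$\left(\left(\left(6 - 6\right) + N\right)^{2}\right)^{4} = \left(\left(\left(6 - 6\right) + 5\right)^{2}\right)^{4} = \left(\left(0 + 5\right)^{2}\right)^{4} = \left(5^{2}\right)^{4} = 25^{4} = 390625$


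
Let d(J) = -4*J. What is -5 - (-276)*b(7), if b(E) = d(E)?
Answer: -7733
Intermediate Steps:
b(E) = -4*E
-5 - (-276)*b(7) = -5 - (-276)*(-4*7) = -5 - (-276)*(-28) = -5 - 69*112 = -5 - 7728 = -7733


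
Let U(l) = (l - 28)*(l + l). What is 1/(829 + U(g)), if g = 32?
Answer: 1/1085 ≈ 0.00092166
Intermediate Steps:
U(l) = 2*l*(-28 + l) (U(l) = (-28 + l)*(2*l) = 2*l*(-28 + l))
1/(829 + U(g)) = 1/(829 + 2*32*(-28 + 32)) = 1/(829 + 2*32*4) = 1/(829 + 256) = 1/1085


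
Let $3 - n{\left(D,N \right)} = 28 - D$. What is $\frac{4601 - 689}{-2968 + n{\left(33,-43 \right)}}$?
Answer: $- \frac{489}{370} \approx -1.3216$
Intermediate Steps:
$n{\left(D,N \right)} = -25 + D$ ($n{\left(D,N \right)} = 3 - \left(28 - D\right) = 3 + \left(-28 + D\right) = -25 + D$)
$\frac{4601 - 689}{-2968 + n{\left(33,-43 \right)}} = \frac{4601 - 689}{-2968 + \left(-25 + 33\right)} = \frac{3912}{-2968 + 8} = \frac{3912}{-2960} = 3912 \left(- \frac{1}{2960}\right) = - \frac{489}{370}$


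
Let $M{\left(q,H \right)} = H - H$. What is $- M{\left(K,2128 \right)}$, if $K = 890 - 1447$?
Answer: $0$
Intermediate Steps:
$K = -557$
$M{\left(q,H \right)} = 0$
$- M{\left(K,2128 \right)} = \left(-1\right) 0 = 0$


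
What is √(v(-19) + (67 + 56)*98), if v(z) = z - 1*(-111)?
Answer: √12146 ≈ 110.21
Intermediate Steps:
v(z) = 111 + z (v(z) = z + 111 = 111 + z)
√(v(-19) + (67 + 56)*98) = √((111 - 19) + (67 + 56)*98) = √(92 + 123*98) = √(92 + 12054) = √12146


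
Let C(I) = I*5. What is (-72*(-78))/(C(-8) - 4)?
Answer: -1404/11 ≈ -127.64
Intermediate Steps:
C(I) = 5*I
(-72*(-78))/(C(-8) - 4) = (-72*(-78))/(5*(-8) - 4) = 5616/(-40 - 4) = 5616/(-44) = 5616*(-1/44) = -1404/11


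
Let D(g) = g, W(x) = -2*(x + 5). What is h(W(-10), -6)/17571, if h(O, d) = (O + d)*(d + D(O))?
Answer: 16/17571 ≈ 0.00091059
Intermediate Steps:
W(x) = -10 - 2*x (W(x) = -2*(5 + x) = -10 - 2*x)
h(O, d) = (O + d)² (h(O, d) = (O + d)*(d + O) = (O + d)*(O + d) = (O + d)²)
h(W(-10), -6)/17571 = ((-10 - 2*(-10))² + (-6)² + 2*(-10 - 2*(-10))*(-6))/17571 = ((-10 + 20)² + 36 + 2*(-10 + 20)*(-6))*(1/17571) = (10² + 36 + 2*10*(-6))*(1/17571) = (100 + 36 - 120)*(1/17571) = 16*(1/17571) = 16/17571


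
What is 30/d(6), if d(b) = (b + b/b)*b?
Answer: 5/7 ≈ 0.71429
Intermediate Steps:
d(b) = b*(1 + b) (d(b) = (b + 1)*b = (1 + b)*b = b*(1 + b))
30/d(6) = 30/(6*(1 + 6)) = 30/(6*7) = 30/42 = (1/42)*30 = 5/7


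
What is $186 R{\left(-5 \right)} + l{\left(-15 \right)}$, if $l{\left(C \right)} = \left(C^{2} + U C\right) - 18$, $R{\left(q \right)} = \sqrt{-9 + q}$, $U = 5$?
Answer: $132 + 186 i \sqrt{14} \approx 132.0 + 695.95 i$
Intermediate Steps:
$l{\left(C \right)} = -18 + C^{2} + 5 C$ ($l{\left(C \right)} = \left(C^{2} + 5 C\right) - 18 = -18 + C^{2} + 5 C$)
$186 R{\left(-5 \right)} + l{\left(-15 \right)} = 186 \sqrt{-9 - 5} + \left(-18 + \left(-15\right)^{2} + 5 \left(-15\right)\right) = 186 \sqrt{-14} - -132 = 186 i \sqrt{14} + 132 = 132 + 186 i \sqrt{14}$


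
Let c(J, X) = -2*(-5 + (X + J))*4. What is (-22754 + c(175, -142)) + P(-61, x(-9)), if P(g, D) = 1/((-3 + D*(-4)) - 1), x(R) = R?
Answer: -735295/32 ≈ -22978.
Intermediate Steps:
c(J, X) = 40 - 8*J - 8*X (c(J, X) = -2*(-5 + (J + X))*4 = -2*(-5 + J + X)*4 = (10 - 2*J - 2*X)*4 = 40 - 8*J - 8*X)
P(g, D) = 1/(-4 - 4*D) (P(g, D) = 1/((-3 - 4*D) - 1) = 1/(-4 - 4*D))
(-22754 + c(175, -142)) + P(-61, x(-9)) = (-22754 + (40 - 8*175 - 8*(-142))) - 1/(4 + 4*(-9)) = (-22754 + (40 - 1400 + 1136)) - 1/(4 - 36) = (-22754 - 224) - 1/(-32) = -22978 - 1*(-1/32) = -22978 + 1/32 = -735295/32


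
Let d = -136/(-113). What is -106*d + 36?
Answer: -10348/113 ≈ -91.575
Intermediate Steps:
d = 136/113 (d = -136*(-1/113) = 136/113 ≈ 1.2035)
-106*d + 36 = -106*136/113 + 36 = -14416/113 + 36 = -10348/113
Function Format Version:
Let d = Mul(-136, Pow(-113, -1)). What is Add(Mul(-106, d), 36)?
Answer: Rational(-10348, 113) ≈ -91.575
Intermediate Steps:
d = Rational(136, 113) (d = Mul(-136, Rational(-1, 113)) = Rational(136, 113) ≈ 1.2035)
Add(Mul(-106, d), 36) = Add(Mul(-106, Rational(136, 113)), 36) = Add(Rational(-14416, 113), 36) = Rational(-10348, 113)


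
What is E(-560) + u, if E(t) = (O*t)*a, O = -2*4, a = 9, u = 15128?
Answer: 55448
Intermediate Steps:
O = -8
E(t) = -72*t (E(t) = -8*t*9 = -72*t)
E(-560) + u = -72*(-560) + 15128 = 40320 + 15128 = 55448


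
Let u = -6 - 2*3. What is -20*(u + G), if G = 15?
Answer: -60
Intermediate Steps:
u = -12 (u = -6 - 6 = -12)
-20*(u + G) = -20*(-12 + 15) = -20*3 = -60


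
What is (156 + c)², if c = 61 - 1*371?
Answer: 23716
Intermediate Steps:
c = -310 (c = 61 - 371 = -310)
(156 + c)² = (156 - 310)² = (-154)² = 23716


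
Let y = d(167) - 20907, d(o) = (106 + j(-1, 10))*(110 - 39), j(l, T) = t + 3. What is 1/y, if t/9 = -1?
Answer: -1/13807 ≈ -7.2427e-5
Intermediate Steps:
t = -9 (t = 9*(-1) = -9)
j(l, T) = -6 (j(l, T) = -9 + 3 = -6)
d(o) = 7100 (d(o) = (106 - 6)*(110 - 39) = 100*71 = 7100)
y = -13807 (y = 7100 - 20907 = -13807)
1/y = 1/(-13807) = -1/13807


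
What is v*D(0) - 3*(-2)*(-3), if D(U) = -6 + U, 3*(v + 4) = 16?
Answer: -26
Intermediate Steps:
v = 4/3 (v = -4 + (⅓)*16 = -4 + 16/3 = 4/3 ≈ 1.3333)
v*D(0) - 3*(-2)*(-3) = 4*(-6 + 0)/3 - 3*(-2)*(-3) = (4/3)*(-6) + 6*(-3) = -8 - 18 = -26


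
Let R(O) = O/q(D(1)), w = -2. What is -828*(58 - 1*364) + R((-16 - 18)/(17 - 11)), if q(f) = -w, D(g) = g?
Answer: 1520191/6 ≈ 2.5337e+5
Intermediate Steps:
q(f) = 2 (q(f) = -1*(-2) = 2)
R(O) = O/2
-828*(58 - 1*364) + R((-16 - 18)/(17 - 11)) = -828*(58 - 1*364) + ((-16 - 18)/(17 - 11))/2 = -828*(58 - 364) + (-34/6)/2 = -828*(-306) + (-34*⅙)/2 = 253368 + (½)*(-17/3) = 253368 - 17/6 = 1520191/6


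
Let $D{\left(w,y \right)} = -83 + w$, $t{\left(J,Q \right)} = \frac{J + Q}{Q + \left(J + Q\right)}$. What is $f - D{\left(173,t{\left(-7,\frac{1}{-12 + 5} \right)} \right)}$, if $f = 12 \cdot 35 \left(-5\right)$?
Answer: $-2190$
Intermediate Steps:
$t{\left(J,Q \right)} = \frac{J + Q}{J + 2 Q}$
$f = -2100$ ($f = 420 \left(-5\right) = -2100$)
$f - D{\left(173,t{\left(-7,\frac{1}{-12 + 5} \right)} \right)} = -2100 - \left(-83 + 173\right) = -2100 - 90 = -2190$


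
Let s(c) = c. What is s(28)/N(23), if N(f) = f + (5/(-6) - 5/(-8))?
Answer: 672/547 ≈ 1.2285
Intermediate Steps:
N(f) = -5/24 + f (N(f) = f + (5*(-1/6) - 5*(-1/8)) = f + (-5/6 + 5/8) = f - 5/24 = -5/24 + f)
s(28)/N(23) = 28/(-5/24 + 23) = 28/(547/24) = 28*(24/547) = 672/547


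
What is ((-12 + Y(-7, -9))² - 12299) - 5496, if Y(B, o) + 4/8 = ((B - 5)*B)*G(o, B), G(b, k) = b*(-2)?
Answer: 8922821/4 ≈ 2.2307e+6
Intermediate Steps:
G(b, k) = -2*b
Y(B, o) = -½ - 2*B*o*(-5 + B) (Y(B, o) = -½ + ((B - 5)*B)*(-2*o) = -½ + ((-5 + B)*B)*(-2*o) = -½ + (B*(-5 + B))*(-2*o) = -½ - 2*B*o*(-5 + B))
((-12 + Y(-7, -9))² - 12299) - 5496 = ((-12 + (-½ - 2*(-9)*(-7)² + 10*(-7)*(-9)))² - 12299) - 5496 = ((-12 + (-½ - 2*(-9)*49 + 630))² - 12299) - 5496 = ((-12 + (-½ + 882 + 630))² - 12299) - 5496 = ((-12 + 3023/2)² - 12299) - 5496 = ((2999/2)² - 12299) - 5496 = (8994001/4 - 12299) - 5496 = 8944805/4 - 5496 = 8922821/4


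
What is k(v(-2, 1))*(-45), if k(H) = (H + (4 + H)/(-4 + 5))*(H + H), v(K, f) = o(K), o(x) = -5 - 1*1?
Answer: -4320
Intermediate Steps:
o(x) = -6 (o(x) = -5 - 1 = -6)
v(K, f) = -6
k(H) = 2*H*(4 + 2*H) (k(H) = (H + (4 + H)/1)*(2*H) = (H + (4 + H)*1)*(2*H) = (H + (4 + H))*(2*H) = (4 + 2*H)*(2*H) = 2*H*(4 + 2*H))
k(v(-2, 1))*(-45) = (4*(-6)*(2 - 6))*(-45) = (4*(-6)*(-4))*(-45) = 96*(-45) = -4320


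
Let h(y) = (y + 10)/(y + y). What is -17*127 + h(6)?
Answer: -6473/3 ≈ -2157.7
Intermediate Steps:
h(y) = (10 + y)/(2*y) (h(y) = (10 + y)/((2*y)) = (10 + y)*(1/(2*y)) = (10 + y)/(2*y))
-17*127 + h(6) = -17*127 + (1/2)*(10 + 6)/6 = -2159 + (1/2)*(1/6)*16 = -2159 + 4/3 = -6473/3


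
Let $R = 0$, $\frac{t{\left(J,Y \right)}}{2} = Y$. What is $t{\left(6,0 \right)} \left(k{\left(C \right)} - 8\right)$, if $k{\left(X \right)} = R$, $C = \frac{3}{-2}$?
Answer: $0$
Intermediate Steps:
$C = - \frac{3}{2}$ ($C = 3 \left(- \frac{1}{2}\right) = - \frac{3}{2} \approx -1.5$)
$t{\left(J,Y \right)} = 2 Y$
$k{\left(X \right)} = 0$
$t{\left(6,0 \right)} \left(k{\left(C \right)} - 8\right) = 2 \cdot 0 \left(0 - 8\right) = 0 \left(-8\right) = 0$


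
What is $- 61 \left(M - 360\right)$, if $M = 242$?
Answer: $7198$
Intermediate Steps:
$- 61 \left(M - 360\right) = - 61 \left(242 - 360\right) = \left(-61\right) \left(-118\right) = 7198$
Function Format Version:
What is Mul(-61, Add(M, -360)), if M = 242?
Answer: 7198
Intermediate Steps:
Mul(-61, Add(M, -360)) = Mul(-61, Add(242, -360)) = Mul(-61, -118) = 7198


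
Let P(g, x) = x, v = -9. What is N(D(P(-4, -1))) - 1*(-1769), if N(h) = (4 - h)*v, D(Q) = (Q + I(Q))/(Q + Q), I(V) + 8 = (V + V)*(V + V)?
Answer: 3511/2 ≈ 1755.5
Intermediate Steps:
I(V) = -8 + 4*V² (I(V) = -8 + (V + V)*(V + V) = -8 + (2*V)*(2*V) = -8 + 4*V²)
D(Q) = (-8 + Q + 4*Q²)/(2*Q) (D(Q) = (Q + (-8 + 4*Q²))/(Q + Q) = (-8 + Q + 4*Q²)/((2*Q)) = (-8 + Q + 4*Q²)*(1/(2*Q)) = (-8 + Q + 4*Q²)/(2*Q))
N(h) = -36 + 9*h (N(h) = (4 - h)*(-9) = -36 + 9*h)
N(D(P(-4, -1))) - 1*(-1769) = (-36 + 9*(½ - 4/(-1) + 2*(-1))) - 1*(-1769) = (-36 + 9*(½ - 4*(-1) - 2)) + 1769 = (-36 + 9*(½ + 4 - 2)) + 1769 = (-36 + 9*(5/2)) + 1769 = (-36 + 45/2) + 1769 = -27/2 + 1769 = 3511/2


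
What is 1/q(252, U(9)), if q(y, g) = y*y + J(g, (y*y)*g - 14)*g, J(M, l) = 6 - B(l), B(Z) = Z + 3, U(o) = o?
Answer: -1/5080167 ≈ -1.9684e-7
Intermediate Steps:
B(Z) = 3 + Z
J(M, l) = 3 - l (J(M, l) = 6 - (3 + l) = 6 + (-3 - l) = 3 - l)
q(y, g) = y**2 + g*(17 - g*y**2) (q(y, g) = y*y + (3 - ((y*y)*g - 14))*g = y**2 + (3 - (y**2*g - 14))*g = y**2 + (3 - (g*y**2 - 14))*g = y**2 + (3 - (-14 + g*y**2))*g = y**2 + (3 + (14 - g*y**2))*g = y**2 + (17 - g*y**2)*g = y**2 + g*(17 - g*y**2))
1/q(252, U(9)) = 1/(252**2 - 1*9*(-17 + 9*252**2)) = 1/(63504 - 1*9*(-17 + 9*63504)) = 1/(63504 - 1*9*(-17 + 571536)) = 1/(63504 - 1*9*571519) = 1/(63504 - 5143671) = 1/(-5080167) = -1/5080167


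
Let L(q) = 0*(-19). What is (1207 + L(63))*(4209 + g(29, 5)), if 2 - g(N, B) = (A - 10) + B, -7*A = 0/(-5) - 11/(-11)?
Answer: 35622191/7 ≈ 5.0889e+6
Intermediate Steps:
A = -1/7 (A = -(0/(-5) - 11/(-11))/7 = -(0*(-1/5) - 11*(-1/11))/7 = -(0 + 1)/7 = -1/7*1 = -1/7 ≈ -0.14286)
g(N, B) = 85/7 - B (g(N, B) = 2 - ((-1/7 - 10) + B) = 2 - (-71/7 + B) = 2 + (71/7 - B) = 85/7 - B)
L(q) = 0
(1207 + L(63))*(4209 + g(29, 5)) = (1207 + 0)*(4209 + (85/7 - 1*5)) = 1207*(4209 + (85/7 - 5)) = 1207*(4209 + 50/7) = 1207*(29513/7) = 35622191/7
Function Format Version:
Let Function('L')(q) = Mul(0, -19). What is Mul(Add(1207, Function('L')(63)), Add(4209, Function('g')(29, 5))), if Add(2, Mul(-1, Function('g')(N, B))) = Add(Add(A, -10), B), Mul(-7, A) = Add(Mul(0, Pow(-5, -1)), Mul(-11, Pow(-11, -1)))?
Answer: Rational(35622191, 7) ≈ 5.0889e+6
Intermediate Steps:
A = Rational(-1, 7) (A = Mul(Rational(-1, 7), Add(Mul(0, Pow(-5, -1)), Mul(-11, Pow(-11, -1)))) = Mul(Rational(-1, 7), Add(Mul(0, Rational(-1, 5)), Mul(-11, Rational(-1, 11)))) = Mul(Rational(-1, 7), Add(0, 1)) = Mul(Rational(-1, 7), 1) = Rational(-1, 7) ≈ -0.14286)
Function('g')(N, B) = Add(Rational(85, 7), Mul(-1, B)) (Function('g')(N, B) = Add(2, Mul(-1, Add(Add(Rational(-1, 7), -10), B))) = Add(2, Mul(-1, Add(Rational(-71, 7), B))) = Add(2, Add(Rational(71, 7), Mul(-1, B))) = Add(Rational(85, 7), Mul(-1, B)))
Function('L')(q) = 0
Mul(Add(1207, Function('L')(63)), Add(4209, Function('g')(29, 5))) = Mul(Add(1207, 0), Add(4209, Add(Rational(85, 7), Mul(-1, 5)))) = Mul(1207, Add(4209, Add(Rational(85, 7), -5))) = Mul(1207, Add(4209, Rational(50, 7))) = Mul(1207, Rational(29513, 7)) = Rational(35622191, 7)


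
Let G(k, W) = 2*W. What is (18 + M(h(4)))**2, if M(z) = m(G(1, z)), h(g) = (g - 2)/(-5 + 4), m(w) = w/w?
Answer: 361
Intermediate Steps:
m(w) = 1
h(g) = 2 - g (h(g) = (-2 + g)/(-1) = (-2 + g)*(-1) = 2 - g)
M(z) = 1
(18 + M(h(4)))**2 = (18 + 1)**2 = 19**2 = 361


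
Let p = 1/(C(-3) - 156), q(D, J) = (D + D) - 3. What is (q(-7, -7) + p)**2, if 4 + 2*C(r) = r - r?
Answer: 7219969/24964 ≈ 289.22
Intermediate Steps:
C(r) = -2 (C(r) = -2 + (r - r)/2 = -2 + (1/2)*0 = -2 + 0 = -2)
q(D, J) = -3 + 2*D (q(D, J) = 2*D - 3 = -3 + 2*D)
p = -1/158 (p = 1/(-2 - 156) = 1/(-158) = -1/158 ≈ -0.0063291)
(q(-7, -7) + p)**2 = ((-3 + 2*(-7)) - 1/158)**2 = ((-3 - 14) - 1/158)**2 = (-17 - 1/158)**2 = (-2687/158)**2 = 7219969/24964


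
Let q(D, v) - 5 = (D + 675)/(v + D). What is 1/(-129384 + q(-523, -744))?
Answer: -1267/163923345 ≈ -7.7292e-6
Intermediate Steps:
q(D, v) = 5 + (675 + D)/(D + v) (q(D, v) = 5 + (D + 675)/(v + D) = 5 + (675 + D)/(D + v))
1/(-129384 + q(-523, -744)) = 1/(-129384 + (675 + 5*(-744) + 6*(-523))/(-523 - 744)) = 1/(-129384 + (675 - 3720 - 3138)/(-1267)) = 1/(-129384 - 1/1267*(-6183)) = 1/(-129384 + 6183/1267) = 1/(-163923345/1267) = -1267/163923345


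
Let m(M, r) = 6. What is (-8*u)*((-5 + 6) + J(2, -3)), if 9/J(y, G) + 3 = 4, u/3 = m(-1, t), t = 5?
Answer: -1440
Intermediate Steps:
u = 18 (u = 3*6 = 18)
J(y, G) = 9 (J(y, G) = 9/(-3 + 4) = 9/1 = 9*1 = 9)
(-8*u)*((-5 + 6) + J(2, -3)) = (-8*18)*((-5 + 6) + 9) = -144*(1 + 9) = -144*10 = -1440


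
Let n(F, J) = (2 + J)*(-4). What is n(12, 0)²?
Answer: 64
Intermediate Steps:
n(F, J) = -8 - 4*J
n(12, 0)² = (-8 - 4*0)² = (-8 + 0)² = (-8)² = 64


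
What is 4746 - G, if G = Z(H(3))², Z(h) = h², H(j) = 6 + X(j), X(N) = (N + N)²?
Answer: -3106950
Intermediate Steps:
X(N) = 4*N² (X(N) = (2*N)² = 4*N²)
H(j) = 6 + 4*j²
G = 3111696 (G = ((6 + 4*3²)²)² = ((6 + 4*9)²)² = ((6 + 36)²)² = (42²)² = 1764² = 3111696)
4746 - G = 4746 - 1*3111696 = 4746 - 3111696 = -3106950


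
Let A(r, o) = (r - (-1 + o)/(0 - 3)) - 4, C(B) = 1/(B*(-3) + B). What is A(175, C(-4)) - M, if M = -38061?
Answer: 917561/24 ≈ 38232.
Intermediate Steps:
C(B) = -1/(2*B) (C(B) = 1/(-3*B + B) = 1/(-2*B) = -1/(2*B))
A(r, o) = -13/3 + r + o/3 (A(r, o) = (r - (-1 + o)/(-3)) - 4 = (r - (-1 + o)*(-1)/3) - 4 = (r - (⅓ - o/3)) - 4 = (r + (-⅓ + o/3)) - 4 = (-⅓ + r + o/3) - 4 = -13/3 + r + o/3)
A(175, C(-4)) - M = (-13/3 + 175 + (-½/(-4))/3) - 1*(-38061) = (-13/3 + 175 + (-½*(-¼))/3) + 38061 = (-13/3 + 175 + (⅓)*(⅛)) + 38061 = (-13/3 + 175 + 1/24) + 38061 = 4097/24 + 38061 = 917561/24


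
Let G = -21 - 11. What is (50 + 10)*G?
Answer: -1920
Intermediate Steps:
G = -32
(50 + 10)*G = (50 + 10)*(-32) = 60*(-32) = -1920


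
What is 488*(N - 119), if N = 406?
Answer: 140056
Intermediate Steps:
488*(N - 119) = 488*(406 - 119) = 488*287 = 140056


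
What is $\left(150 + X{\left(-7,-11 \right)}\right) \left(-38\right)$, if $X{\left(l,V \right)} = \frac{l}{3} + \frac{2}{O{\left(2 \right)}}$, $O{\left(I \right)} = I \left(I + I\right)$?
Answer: $- \frac{33725}{6} \approx -5620.8$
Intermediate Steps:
$O{\left(I \right)} = 2 I^{2}$ ($O{\left(I \right)} = I 2 I = 2 I^{2}$)
$X{\left(l,V \right)} = \frac{1}{4} + \frac{l}{3}$ ($X{\left(l,V \right)} = \frac{l}{3} + \frac{2}{2 \cdot 2^{2}} = l \frac{1}{3} + \frac{2}{2 \cdot 4} = \frac{l}{3} + \frac{2}{8} = \frac{l}{3} + 2 \cdot \frac{1}{8} = \frac{l}{3} + \frac{1}{4} = \frac{1}{4} + \frac{l}{3}$)
$\left(150 + X{\left(-7,-11 \right)}\right) \left(-38\right) = \left(150 + \left(\frac{1}{4} + \frac{1}{3} \left(-7\right)\right)\right) \left(-38\right) = \left(150 + \left(\frac{1}{4} - \frac{7}{3}\right)\right) \left(-38\right) = \left(150 - \frac{25}{12}\right) \left(-38\right) = \frac{1775}{12} \left(-38\right) = - \frac{33725}{6}$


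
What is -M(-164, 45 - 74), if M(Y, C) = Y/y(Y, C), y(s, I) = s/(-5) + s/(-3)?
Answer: 15/8 ≈ 1.8750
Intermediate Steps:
y(s, I) = -8*s/15 (y(s, I) = s*(-⅕) + s*(-⅓) = -s/5 - s/3 = -8*s/15)
M(Y, C) = -15/8 (M(Y, C) = Y/((-8*Y/15)) = Y*(-15/(8*Y)) = -15/8)
-M(-164, 45 - 74) = -1*(-15/8) = 15/8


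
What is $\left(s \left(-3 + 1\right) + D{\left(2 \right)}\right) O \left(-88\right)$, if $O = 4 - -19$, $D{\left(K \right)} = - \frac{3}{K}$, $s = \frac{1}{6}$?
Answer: $\frac{11132}{3} \approx 3710.7$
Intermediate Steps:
$s = \frac{1}{6} \approx 0.16667$
$O = 23$ ($O = 4 + 19 = 23$)
$\left(s \left(-3 + 1\right) + D{\left(2 \right)}\right) O \left(-88\right) = \left(\frac{-3 + 1}{6} - \frac{3}{2}\right) 23 \left(-88\right) = \left(\frac{1}{6} \left(-2\right) - \frac{3}{2}\right) 23 \left(-88\right) = \left(- \frac{1}{3} - \frac{3}{2}\right) 23 \left(-88\right) = \left(- \frac{11}{6}\right) 23 \left(-88\right) = \left(- \frac{253}{6}\right) \left(-88\right) = \frac{11132}{3}$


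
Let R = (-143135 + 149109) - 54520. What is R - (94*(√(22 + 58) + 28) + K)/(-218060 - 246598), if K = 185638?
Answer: -11278549499/232329 + 188*√5/232329 ≈ -48546.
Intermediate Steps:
R = -48546 (R = 5974 - 54520 = -48546)
R - (94*(√(22 + 58) + 28) + K)/(-218060 - 246598) = -48546 - (94*(√(22 + 58) + 28) + 185638)/(-218060 - 246598) = -48546 - (94*(√80 + 28) + 185638)/(-464658) = -48546 - (94*(4*√5 + 28) + 185638)*(-1)/464658 = -48546 - (94*(28 + 4*√5) + 185638)*(-1)/464658 = -48546 - ((2632 + 376*√5) + 185638)*(-1)/464658 = -48546 - (188270 + 376*√5)*(-1)/464658 = -48546 - (-94135/232329 - 188*√5/232329) = -48546 + (94135/232329 + 188*√5/232329) = -11278549499/232329 + 188*√5/232329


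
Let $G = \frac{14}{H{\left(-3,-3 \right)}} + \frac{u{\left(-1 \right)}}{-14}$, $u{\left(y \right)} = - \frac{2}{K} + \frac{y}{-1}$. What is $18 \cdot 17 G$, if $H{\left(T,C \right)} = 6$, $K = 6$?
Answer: $\frac{4896}{7} \approx 699.43$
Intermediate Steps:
$u{\left(y \right)} = - \frac{1}{3} - y$ ($u{\left(y \right)} = - \frac{2}{6} + \frac{y}{-1} = \left(-2\right) \frac{1}{6} + y \left(-1\right) = - \frac{1}{3} - y$)
$G = \frac{16}{7}$ ($G = \frac{14}{6} + \frac{- \frac{1}{3} - -1}{-14} = 14 \cdot \frac{1}{6} + \left(- \frac{1}{3} + 1\right) \left(- \frac{1}{14}\right) = \frac{7}{3} + \frac{2}{3} \left(- \frac{1}{14}\right) = \frac{7}{3} - \frac{1}{21} = \frac{16}{7} \approx 2.2857$)
$18 \cdot 17 G = 18 \cdot 17 \cdot \frac{16}{7} = 306 \cdot \frac{16}{7} = \frac{4896}{7}$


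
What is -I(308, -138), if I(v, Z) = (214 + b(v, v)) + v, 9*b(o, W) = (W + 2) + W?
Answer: -1772/3 ≈ -590.67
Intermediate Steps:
b(o, W) = 2/9 + 2*W/9 (b(o, W) = ((W + 2) + W)/9 = ((2 + W) + W)/9 = (2 + 2*W)/9 = 2/9 + 2*W/9)
I(v, Z) = 1928/9 + 11*v/9 (I(v, Z) = (214 + (2/9 + 2*v/9)) + v = (1928/9 + 2*v/9) + v = 1928/9 + 11*v/9)
-I(308, -138) = -(1928/9 + (11/9)*308) = -(1928/9 + 3388/9) = -1*1772/3 = -1772/3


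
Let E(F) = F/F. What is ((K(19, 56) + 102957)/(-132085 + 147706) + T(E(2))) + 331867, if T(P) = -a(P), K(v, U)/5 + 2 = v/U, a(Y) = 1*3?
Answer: 96770809197/291592 ≈ 3.3187e+5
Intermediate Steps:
a(Y) = 3
K(v, U) = -10 + 5*v/U (K(v, U) = -10 + 5*(v/U) = -10 + 5*v/U)
E(F) = 1
T(P) = -3 (T(P) = -1*3 = -3)
((K(19, 56) + 102957)/(-132085 + 147706) + T(E(2))) + 331867 = (((-10 + 5*19/56) + 102957)/(-132085 + 147706) - 3) + 331867 = (((-10 + 5*19*(1/56)) + 102957)/15621 - 3) + 331867 = (((-10 + 95/56) + 102957)*(1/15621) - 3) + 331867 = ((-465/56 + 102957)*(1/15621) - 3) + 331867 = ((5765127/56)*(1/15621) - 3) + 331867 = (1921709/291592 - 3) + 331867 = 1046933/291592 + 331867 = 96770809197/291592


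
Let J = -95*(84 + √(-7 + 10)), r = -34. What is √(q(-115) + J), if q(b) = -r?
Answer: √(-7946 - 95*√3) ≈ 90.059*I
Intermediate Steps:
q(b) = 34 (q(b) = -1*(-34) = 34)
J = -7980 - 95*√3 (J = -95*(84 + √3) = -7980 - 95*√3 ≈ -8144.5)
√(q(-115) + J) = √(34 + (-7980 - 95*√3)) = √(-7946 - 95*√3)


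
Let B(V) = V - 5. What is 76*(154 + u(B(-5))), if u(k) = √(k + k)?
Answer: 11704 + 152*I*√5 ≈ 11704.0 + 339.88*I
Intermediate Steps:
B(V) = -5 + V
u(k) = √2*√k (u(k) = √(2*k) = √2*√k)
76*(154 + u(B(-5))) = 76*(154 + √2*√(-5 - 5)) = 76*(154 + √2*√(-10)) = 76*(154 + √2*(I*√10)) = 76*(154 + 2*I*√5) = 11704 + 152*I*√5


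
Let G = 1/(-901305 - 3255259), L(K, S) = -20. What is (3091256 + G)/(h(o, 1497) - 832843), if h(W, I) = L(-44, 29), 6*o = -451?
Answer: -12849003404383/3461848362732 ≈ -3.7116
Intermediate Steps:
o = -451/6 (o = (1/6)*(-451) = -451/6 ≈ -75.167)
G = -1/4156564 (G = 1/(-4156564) = -1/4156564 ≈ -2.4058e-7)
h(W, I) = -20
(3091256 + G)/(h(o, 1497) - 832843) = (3091256 - 1/4156564)/(-20 - 832843) = (12849003404383/4156564)/(-832863) = (12849003404383/4156564)*(-1/832863) = -12849003404383/3461848362732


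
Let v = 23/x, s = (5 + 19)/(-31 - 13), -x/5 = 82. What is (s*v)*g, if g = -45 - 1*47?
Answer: -6348/2255 ≈ -2.8151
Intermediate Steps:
g = -92 (g = -45 - 47 = -92)
x = -410 (x = -5*82 = -410)
s = -6/11 (s = 24/(-44) = 24*(-1/44) = -6/11 ≈ -0.54545)
v = -23/410 (v = 23/(-410) = 23*(-1/410) = -23/410 ≈ -0.056098)
(s*v)*g = -6/11*(-23/410)*(-92) = (69/2255)*(-92) = -6348/2255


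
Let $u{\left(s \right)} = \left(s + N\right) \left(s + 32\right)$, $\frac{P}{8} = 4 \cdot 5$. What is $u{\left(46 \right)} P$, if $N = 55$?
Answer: $1260480$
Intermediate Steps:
$P = 160$ ($P = 8 \cdot 4 \cdot 5 = 8 \cdot 20 = 160$)
$u{\left(s \right)} = \left(32 + s\right) \left(55 + s\right)$ ($u{\left(s \right)} = \left(s + 55\right) \left(s + 32\right) = \left(55 + s\right) \left(32 + s\right) = \left(32 + s\right) \left(55 + s\right)$)
$u{\left(46 \right)} P = \left(1760 + 46^{2} + 87 \cdot 46\right) 160 = \left(1760 + 2116 + 4002\right) 160 = 7878 \cdot 160 = 1260480$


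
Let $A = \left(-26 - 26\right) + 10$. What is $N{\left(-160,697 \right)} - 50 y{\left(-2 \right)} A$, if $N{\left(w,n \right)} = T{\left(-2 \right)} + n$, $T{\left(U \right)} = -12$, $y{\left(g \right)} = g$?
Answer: $-3515$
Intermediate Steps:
$A = -42$ ($A = -52 + 10 = -42$)
$N{\left(w,n \right)} = -12 + n$
$N{\left(-160,697 \right)} - 50 y{\left(-2 \right)} A = \left(-12 + 697\right) - 50 \left(-2\right) \left(-42\right) = 685 - \left(-100\right) \left(-42\right) = 685 - 4200 = -3515$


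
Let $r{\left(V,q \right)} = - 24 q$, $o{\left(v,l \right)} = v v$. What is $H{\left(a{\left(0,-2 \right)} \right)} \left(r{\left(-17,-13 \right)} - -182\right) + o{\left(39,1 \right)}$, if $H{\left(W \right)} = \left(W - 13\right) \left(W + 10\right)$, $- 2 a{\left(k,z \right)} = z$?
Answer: $-63687$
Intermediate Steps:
$o{\left(v,l \right)} = v^{2}$
$a{\left(k,z \right)} = - \frac{z}{2}$
$H{\left(W \right)} = \left(-13 + W\right) \left(10 + W\right)$
$H{\left(a{\left(0,-2 \right)} \right)} \left(r{\left(-17,-13 \right)} - -182\right) + o{\left(39,1 \right)} = \left(-130 + \left(\left(- \frac{1}{2}\right) \left(-2\right)\right)^{2} - 3 \left(\left(- \frac{1}{2}\right) \left(-2\right)\right)\right) \left(\left(-24\right) \left(-13\right) - -182\right) + 39^{2} = \left(-130 + 1^{2} - 3\right) \left(312 + 182\right) + 1521 = \left(-130 + 1 - 3\right) 494 + 1521 = \left(-132\right) 494 + 1521 = -65208 + 1521 = -63687$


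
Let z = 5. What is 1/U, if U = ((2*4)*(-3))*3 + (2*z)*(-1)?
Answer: -1/82 ≈ -0.012195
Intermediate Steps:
U = -82 (U = ((2*4)*(-3))*3 + (2*5)*(-1) = (8*(-3))*3 + 10*(-1) = -24*3 - 10 = -72 - 10 = -82)
1/U = 1/(-82) = -1/82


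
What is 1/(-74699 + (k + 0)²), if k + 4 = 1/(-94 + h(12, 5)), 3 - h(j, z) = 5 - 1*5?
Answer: -8281/618449194 ≈ -1.3390e-5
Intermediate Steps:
h(j, z) = 3 (h(j, z) = 3 - (5 - 1*5) = 3 - (5 - 5) = 3 - 1*0 = 3 + 0 = 3)
k = -365/91 (k = -4 + 1/(-94 + 3) = -4 + 1/(-91) = -4 - 1/91 = -365/91 ≈ -4.0110)
1/(-74699 + (k + 0)²) = 1/(-74699 + (-365/91 + 0)²) = 1/(-74699 + (-365/91)²) = 1/(-74699 + 133225/8281) = 1/(-618449194/8281) = -8281/618449194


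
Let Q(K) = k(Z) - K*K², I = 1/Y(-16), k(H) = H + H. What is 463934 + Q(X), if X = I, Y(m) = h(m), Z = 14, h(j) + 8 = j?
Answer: 6413810689/13824 ≈ 4.6396e+5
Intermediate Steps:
h(j) = -8 + j
Y(m) = -8 + m
k(H) = 2*H
I = -1/24 (I = 1/(-8 - 16) = 1/(-24) = -1/24 ≈ -0.041667)
X = -1/24 ≈ -0.041667
Q(K) = 28 - K³ (Q(K) = 2*14 - K*K² = 28 - K³)
463934 + Q(X) = 463934 + (28 - (-1/24)³) = 463934 + (28 - 1*(-1/13824)) = 463934 + (28 + 1/13824) = 463934 + 387073/13824 = 6413810689/13824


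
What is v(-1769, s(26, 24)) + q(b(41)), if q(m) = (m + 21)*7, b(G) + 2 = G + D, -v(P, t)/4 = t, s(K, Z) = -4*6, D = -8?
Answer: 460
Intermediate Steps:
s(K, Z) = -24
v(P, t) = -4*t
b(G) = -10 + G (b(G) = -2 + (G - 8) = -2 + (-8 + G) = -10 + G)
q(m) = 147 + 7*m (q(m) = (21 + m)*7 = 147 + 7*m)
v(-1769, s(26, 24)) + q(b(41)) = -4*(-24) + (147 + 7*(-10 + 41)) = 96 + (147 + 7*31) = 96 + (147 + 217) = 96 + 364 = 460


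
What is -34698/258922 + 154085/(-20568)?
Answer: -20304832417/2662753848 ≈ -7.6255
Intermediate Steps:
-34698/258922 + 154085/(-20568) = -34698*1/258922 + 154085*(-1/20568) = -17349/129461 - 154085/20568 = -20304832417/2662753848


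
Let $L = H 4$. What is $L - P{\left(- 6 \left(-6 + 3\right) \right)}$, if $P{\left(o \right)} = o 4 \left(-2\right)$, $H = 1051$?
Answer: $4348$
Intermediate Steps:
$P{\left(o \right)} = - 8 o$ ($P{\left(o \right)} = 4 o \left(-2\right) = - 8 o$)
$L = 4204$ ($L = 1051 \cdot 4 = 4204$)
$L - P{\left(- 6 \left(-6 + 3\right) \right)} = 4204 - - 8 \left(- 6 \left(-6 + 3\right)\right) = 4204 - - 8 \left(\left(-6\right) \left(-3\right)\right) = 4204 - \left(-8\right) 18 = 4204 - -144 = 4204 + 144 = 4348$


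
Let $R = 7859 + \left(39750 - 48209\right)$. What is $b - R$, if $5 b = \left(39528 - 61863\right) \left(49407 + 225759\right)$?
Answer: $-1229165922$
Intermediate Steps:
$b = -1229166522$ ($b = \frac{\left(39528 - 61863\right) \left(49407 + 225759\right)}{5} = \frac{\left(-22335\right) 275166}{5} = \frac{1}{5} \left(-6145832610\right) = -1229166522$)
$R = -600$ ($R = 7859 - 8459 = -600$)
$b - R = -1229166522 - -600 = -1229166522 + 600 = -1229165922$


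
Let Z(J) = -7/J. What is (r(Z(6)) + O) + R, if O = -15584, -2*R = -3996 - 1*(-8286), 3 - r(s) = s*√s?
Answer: -17726 + 7*I*√42/36 ≈ -17726.0 + 1.2601*I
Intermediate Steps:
r(s) = 3 - s^(3/2) (r(s) = 3 - s*√s = 3 - s^(3/2))
R = -2145 (R = -(-3996 - 1*(-8286))/2 = -(-3996 + 8286)/2 = -½*4290 = -2145)
(r(Z(6)) + O) + R = ((3 - (-7/6)^(3/2)) - 15584) - 2145 = ((3 - (-7)*I*√42/36) - 15584) - 2145 = ((3 + 7*I*√42/36) - 15584) - 2145 = (-15581 + 7*I*√42/36) - 2145 = -17726 + 7*I*√42/36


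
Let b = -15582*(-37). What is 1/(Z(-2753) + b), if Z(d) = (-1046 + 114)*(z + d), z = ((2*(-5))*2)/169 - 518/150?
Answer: 12675/39871225322 ≈ 3.1790e-7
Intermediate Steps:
z = -45271/12675 (z = -10*2*(1/169) - 518*1/150 = -20*1/169 - 259/75 = -20/169 - 259/75 = -45271/12675 ≈ -3.5717)
b = 576534
Z(d) = 42192572/12675 - 932*d (Z(d) = (-1046 + 114)*(-45271/12675 + d) = -932*(-45271/12675 + d) = 42192572/12675 - 932*d)
1/(Z(-2753) + b) = 1/((42192572/12675 - 932*(-2753)) + 576534) = 1/((42192572/12675 + 2565796) + 576534) = 1/(32563656872/12675 + 576534) = 1/(39871225322/12675) = 12675/39871225322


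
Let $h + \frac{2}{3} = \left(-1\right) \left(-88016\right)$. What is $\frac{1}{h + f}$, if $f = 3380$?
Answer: $\frac{3}{274186} \approx 1.0941 \cdot 10^{-5}$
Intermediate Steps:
$h = \frac{264046}{3}$ ($h = - \frac{2}{3} - -88016 = - \frac{2}{3} + 88016 = \frac{264046}{3} \approx 88015.0$)
$\frac{1}{h + f} = \frac{1}{\frac{264046}{3} + 3380} = \frac{1}{\frac{274186}{3}} = \frac{3}{274186}$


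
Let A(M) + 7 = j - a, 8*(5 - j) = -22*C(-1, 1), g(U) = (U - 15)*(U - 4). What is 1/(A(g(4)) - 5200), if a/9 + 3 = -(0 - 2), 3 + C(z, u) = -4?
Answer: -4/20849 ≈ -0.00019186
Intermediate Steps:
C(z, u) = -7 (C(z, u) = -3 - 4 = -7)
a = -9 (a = -27 + 9*(-(0 - 2)) = -27 + 9*(-1*(-2)) = -27 + 9*2 = -27 + 18 = -9)
g(U) = (-15 + U)*(-4 + U)
j = -57/4 (j = 5 - (-11)*(-7)/4 = 5 - 1/8*154 = 5 - 77/4 = -57/4 ≈ -14.250)
A(M) = -49/4 (A(M) = -7 + (-57/4 - 1*(-9)) = -7 + (-57/4 + 9) = -7 - 21/4 = -49/4)
1/(A(g(4)) - 5200) = 1/(-49/4 - 5200) = 1/(-20849/4) = -4/20849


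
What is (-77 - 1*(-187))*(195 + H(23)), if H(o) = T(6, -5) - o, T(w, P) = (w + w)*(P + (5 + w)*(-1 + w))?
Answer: 84920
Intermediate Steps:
T(w, P) = 2*w*(P + (-1 + w)*(5 + w)) (T(w, P) = (2*w)*(P + (-1 + w)*(5 + w)) = 2*w*(P + (-1 + w)*(5 + w)))
H(o) = 600 - o (H(o) = 2*6*(-5 - 5 + 6² + 4*6) - o = 2*6*(-5 - 5 + 36 + 24) - o = 2*6*50 - o = 600 - o)
(-77 - 1*(-187))*(195 + H(23)) = (-77 - 1*(-187))*(195 + (600 - 1*23)) = (-77 + 187)*(195 + (600 - 23)) = 110*(195 + 577) = 110*772 = 84920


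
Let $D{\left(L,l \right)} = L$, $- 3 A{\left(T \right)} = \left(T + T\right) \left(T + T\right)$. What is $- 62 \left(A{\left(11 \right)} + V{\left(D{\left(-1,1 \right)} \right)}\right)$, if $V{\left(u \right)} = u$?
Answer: $\frac{30194}{3} \approx 10065.0$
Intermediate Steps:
$A{\left(T \right)} = - \frac{4 T^{2}}{3}$ ($A{\left(T \right)} = - \frac{\left(T + T\right) \left(T + T\right)}{3} = - \frac{2 T 2 T}{3} = - \frac{4 T^{2}}{3}$)
$- 62 \left(A{\left(11 \right)} + V{\left(D{\left(-1,1 \right)} \right)}\right) = - 62 \left(- \frac{4 \cdot 11^{2}}{3} - 1\right) = - 62 \left(\left(- \frac{4}{3}\right) 121 - 1\right) = - 62 \left(- \frac{484}{3} - 1\right) = \left(-62\right) \left(- \frac{487}{3}\right) = \frac{30194}{3}$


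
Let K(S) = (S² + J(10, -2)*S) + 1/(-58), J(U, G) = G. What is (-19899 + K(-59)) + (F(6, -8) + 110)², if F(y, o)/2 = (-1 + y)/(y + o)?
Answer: -305951/58 ≈ -5275.0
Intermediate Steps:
F(y, o) = 2*(-1 + y)/(o + y) (F(y, o) = 2*((-1 + y)/(y + o)) = 2*((-1 + y)/(o + y)) = 2*(-1 + y)/(o + y))
K(S) = -1/58 + S² - 2*S (K(S) = (S² - 2*S) + 1/(-58) = (S² - 2*S) - 1/58 = -1/58 + S² - 2*S)
(-19899 + K(-59)) + (F(6, -8) + 110)² = (-19899 + (-1/58 + (-59)² - 2*(-59))) + (2*(-1 + 6)/(-8 + 6) + 110)² = (-19899 + (-1/58 + 3481 + 118)) + (2*5/(-2) + 110)² = (-19899 + 208741/58) + (2*(-½)*5 + 110)² = -945401/58 + (-5 + 110)² = -945401/58 + 105² = -945401/58 + 11025 = -305951/58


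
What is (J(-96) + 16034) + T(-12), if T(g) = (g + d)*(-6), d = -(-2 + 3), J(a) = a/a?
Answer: 16113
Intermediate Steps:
J(a) = 1
d = -1 (d = -1*1 = -1)
T(g) = 6 - 6*g (T(g) = (g - 1)*(-6) = (-1 + g)*(-6) = 6 - 6*g)
(J(-96) + 16034) + T(-12) = (1 + 16034) + (6 - 6*(-12)) = 16035 + (6 + 72) = 16035 + 78 = 16113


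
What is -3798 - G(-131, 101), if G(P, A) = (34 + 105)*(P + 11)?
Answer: 12882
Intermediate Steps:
G(P, A) = 1529 + 139*P (G(P, A) = 139*(11 + P) = 1529 + 139*P)
-3798 - G(-131, 101) = -3798 - (1529 + 139*(-131)) = -3798 - (1529 - 18209) = -3798 - 1*(-16680) = -3798 + 16680 = 12882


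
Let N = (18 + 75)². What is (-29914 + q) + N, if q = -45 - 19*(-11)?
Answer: -21101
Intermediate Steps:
q = 164 (q = -45 + 209 = 164)
N = 8649 (N = 93² = 8649)
(-29914 + q) + N = (-29914 + 164) + 8649 = -29750 + 8649 = -21101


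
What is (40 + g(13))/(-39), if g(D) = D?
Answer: -53/39 ≈ -1.3590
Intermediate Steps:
(40 + g(13))/(-39) = (40 + 13)/(-39) = -1/39*53 = -53/39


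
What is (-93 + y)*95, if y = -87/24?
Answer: -73435/8 ≈ -9179.4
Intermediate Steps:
y = -29/8 (y = -87*1/24 = -29/8 ≈ -3.6250)
(-93 + y)*95 = (-93 - 29/8)*95 = -773/8*95 = -73435/8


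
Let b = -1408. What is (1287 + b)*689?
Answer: -83369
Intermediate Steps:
(1287 + b)*689 = (1287 - 1408)*689 = -121*689 = -83369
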